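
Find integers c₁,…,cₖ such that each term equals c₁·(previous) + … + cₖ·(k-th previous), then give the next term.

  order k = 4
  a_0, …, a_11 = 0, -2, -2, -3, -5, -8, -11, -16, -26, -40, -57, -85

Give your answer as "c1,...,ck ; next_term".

  a_4 = 1·-3 + -1·-2 + 2·-2 + 1·0 = -5
  a_5 = 1·-5 + -1·-3 + 2·-2 + 1·-2 = -8
  a_6 = 1·-8 + -1·-5 + 2·-3 + 1·-2 = -11
  a_7 = 1·-11 + -1·-8 + 2·-5 + 1·-3 = -16
  a_8 = 1·-16 + -1·-11 + 2·-8 + 1·-5 = -26
  a_9 = 1·-26 + -1·-16 + 2·-11 + 1·-8 = -40
  a_10 = 1·-40 + -1·-26 + 2·-16 + 1·-11 = -57
  a_11 = 1·-57 + -1·-40 + 2·-26 + 1·-16 = -85
  a_12 = 1·-85 + -1·-57 + 2·-40 + 1·-26 = -134

1,-1,2,1 ; -134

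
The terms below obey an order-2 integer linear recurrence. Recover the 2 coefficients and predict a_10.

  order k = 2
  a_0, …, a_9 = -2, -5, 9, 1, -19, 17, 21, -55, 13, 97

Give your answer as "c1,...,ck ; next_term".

-1,-2 ; -123

  a_2 = -1·-5 + -2·-2 = 9
  a_3 = -1·9 + -2·-5 = 1
  a_4 = -1·1 + -2·9 = -19
  a_5 = -1·-19 + -2·1 = 17
  a_6 = -1·17 + -2·-19 = 21
  a_7 = -1·21 + -2·17 = -55
  a_8 = -1·-55 + -2·21 = 13
  a_9 = -1·13 + -2·-55 = 97
  a_10 = -1·97 + -2·13 = -123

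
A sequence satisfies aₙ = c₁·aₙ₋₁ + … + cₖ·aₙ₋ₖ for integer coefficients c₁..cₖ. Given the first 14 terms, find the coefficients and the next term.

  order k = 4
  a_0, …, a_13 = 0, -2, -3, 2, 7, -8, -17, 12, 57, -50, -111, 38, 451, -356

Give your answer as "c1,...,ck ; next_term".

-1,-1,-3,4 ; -653

  a_4 = -1·2 + -1·-3 + -3·-2 + 4·0 = 7
  a_5 = -1·7 + -1·2 + -3·-3 + 4·-2 = -8
  a_6 = -1·-8 + -1·7 + -3·2 + 4·-3 = -17
  a_7 = -1·-17 + -1·-8 + -3·7 + 4·2 = 12
  a_8 = -1·12 + -1·-17 + -3·-8 + 4·7 = 57
  a_9 = -1·57 + -1·12 + -3·-17 + 4·-8 = -50
  a_10 = -1·-50 + -1·57 + -3·12 + 4·-17 = -111
  a_11 = -1·-111 + -1·-50 + -3·57 + 4·12 = 38
  a_12 = -1·38 + -1·-111 + -3·-50 + 4·57 = 451
  a_13 = -1·451 + -1·38 + -3·-111 + 4·-50 = -356
  a_14 = -1·-356 + -1·451 + -3·38 + 4·-111 = -653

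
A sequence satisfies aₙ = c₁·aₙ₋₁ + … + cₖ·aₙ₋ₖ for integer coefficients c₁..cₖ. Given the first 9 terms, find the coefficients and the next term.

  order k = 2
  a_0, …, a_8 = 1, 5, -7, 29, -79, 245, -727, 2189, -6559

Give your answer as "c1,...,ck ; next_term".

-2,3 ; 19685

  a_2 = -2·5 + 3·1 = -7
  a_3 = -2·-7 + 3·5 = 29
  a_4 = -2·29 + 3·-7 = -79
  a_5 = -2·-79 + 3·29 = 245
  a_6 = -2·245 + 3·-79 = -727
  a_7 = -2·-727 + 3·245 = 2189
  a_8 = -2·2189 + 3·-727 = -6559
  a_9 = -2·-6559 + 3·2189 = 19685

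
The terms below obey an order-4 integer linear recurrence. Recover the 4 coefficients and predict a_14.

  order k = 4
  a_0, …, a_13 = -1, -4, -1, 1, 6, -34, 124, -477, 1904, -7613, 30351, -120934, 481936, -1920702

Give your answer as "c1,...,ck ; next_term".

  a_4 = -4·1 + -1·-1 + -3·-4 + 3·-1 = 6
  a_5 = -4·6 + -1·1 + -3·-1 + 3·-4 = -34
  a_6 = -4·-34 + -1·6 + -3·1 + 3·-1 = 124
  a_7 = -4·124 + -1·-34 + -3·6 + 3·1 = -477
  a_8 = -4·-477 + -1·124 + -3·-34 + 3·6 = 1904
  a_9 = -4·1904 + -1·-477 + -3·124 + 3·-34 = -7613
  a_10 = -4·-7613 + -1·1904 + -3·-477 + 3·124 = 30351
  a_11 = -4·30351 + -1·-7613 + -3·1904 + 3·-477 = -120934
  a_12 = -4·-120934 + -1·30351 + -3·-7613 + 3·1904 = 481936
  a_13 = -4·481936 + -1·-120934 + -3·30351 + 3·-7613 = -1920702
  a_14 = -4·-1920702 + -1·481936 + -3·-120934 + 3·30351 = 7654727

-4,-1,-3,3 ; 7654727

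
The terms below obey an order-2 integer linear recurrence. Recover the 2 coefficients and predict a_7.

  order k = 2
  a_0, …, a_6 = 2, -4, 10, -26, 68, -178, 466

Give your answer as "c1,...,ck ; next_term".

-3,-1 ; -1220

  a_2 = -3·-4 + -1·2 = 10
  a_3 = -3·10 + -1·-4 = -26
  a_4 = -3·-26 + -1·10 = 68
  a_5 = -3·68 + -1·-26 = -178
  a_6 = -3·-178 + -1·68 = 466
  a_7 = -3·466 + -1·-178 = -1220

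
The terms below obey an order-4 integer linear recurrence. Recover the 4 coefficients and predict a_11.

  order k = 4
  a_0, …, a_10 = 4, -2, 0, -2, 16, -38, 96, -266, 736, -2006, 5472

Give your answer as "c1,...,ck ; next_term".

  a_4 = -2·-2 + 1·0 + -2·-2 + 2·4 = 16
  a_5 = -2·16 + 1·-2 + -2·0 + 2·-2 = -38
  a_6 = -2·-38 + 1·16 + -2·-2 + 2·0 = 96
  a_7 = -2·96 + 1·-38 + -2·16 + 2·-2 = -266
  a_8 = -2·-266 + 1·96 + -2·-38 + 2·16 = 736
  a_9 = -2·736 + 1·-266 + -2·96 + 2·-38 = -2006
  a_10 = -2·-2006 + 1·736 + -2·-266 + 2·96 = 5472
  a_11 = -2·5472 + 1·-2006 + -2·736 + 2·-266 = -14954

-2,1,-2,2 ; -14954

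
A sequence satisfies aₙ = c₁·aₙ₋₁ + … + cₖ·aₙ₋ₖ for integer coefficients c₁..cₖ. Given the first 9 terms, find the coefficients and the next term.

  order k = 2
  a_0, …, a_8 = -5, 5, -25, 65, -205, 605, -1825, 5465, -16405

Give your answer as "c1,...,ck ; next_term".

-2,3 ; 49205

  a_2 = -2·5 + 3·-5 = -25
  a_3 = -2·-25 + 3·5 = 65
  a_4 = -2·65 + 3·-25 = -205
  a_5 = -2·-205 + 3·65 = 605
  a_6 = -2·605 + 3·-205 = -1825
  a_7 = -2·-1825 + 3·605 = 5465
  a_8 = -2·5465 + 3·-1825 = -16405
  a_9 = -2·-16405 + 3·5465 = 49205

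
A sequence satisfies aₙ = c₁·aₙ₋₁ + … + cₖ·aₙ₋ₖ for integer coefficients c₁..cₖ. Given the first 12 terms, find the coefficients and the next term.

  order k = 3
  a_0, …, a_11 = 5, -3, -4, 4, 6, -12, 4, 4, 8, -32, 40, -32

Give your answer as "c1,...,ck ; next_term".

  a_3 = -2·-4 + -2·-3 + -2·5 = 4
  a_4 = -2·4 + -2·-4 + -2·-3 = 6
  a_5 = -2·6 + -2·4 + -2·-4 = -12
  a_6 = -2·-12 + -2·6 + -2·4 = 4
  a_7 = -2·4 + -2·-12 + -2·6 = 4
  a_8 = -2·4 + -2·4 + -2·-12 = 8
  a_9 = -2·8 + -2·4 + -2·4 = -32
  a_10 = -2·-32 + -2·8 + -2·4 = 40
  a_11 = -2·40 + -2·-32 + -2·8 = -32
  a_12 = -2·-32 + -2·40 + -2·-32 = 48

-2,-2,-2 ; 48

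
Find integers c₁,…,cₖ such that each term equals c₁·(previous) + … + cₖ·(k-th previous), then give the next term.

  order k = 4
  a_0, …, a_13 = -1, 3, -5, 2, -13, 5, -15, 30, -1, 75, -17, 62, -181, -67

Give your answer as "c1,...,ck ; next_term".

0,2,-2,-3 ; -435

  a_4 = 0·2 + 2·-5 + -2·3 + -3·-1 = -13
  a_5 = 0·-13 + 2·2 + -2·-5 + -3·3 = 5
  a_6 = 0·5 + 2·-13 + -2·2 + -3·-5 = -15
  a_7 = 0·-15 + 2·5 + -2·-13 + -3·2 = 30
  a_8 = 0·30 + 2·-15 + -2·5 + -3·-13 = -1
  a_9 = 0·-1 + 2·30 + -2·-15 + -3·5 = 75
  a_10 = 0·75 + 2·-1 + -2·30 + -3·-15 = -17
  a_11 = 0·-17 + 2·75 + -2·-1 + -3·30 = 62
  a_12 = 0·62 + 2·-17 + -2·75 + -3·-1 = -181
  a_13 = 0·-181 + 2·62 + -2·-17 + -3·75 = -67
  a_14 = 0·-67 + 2·-181 + -2·62 + -3·-17 = -435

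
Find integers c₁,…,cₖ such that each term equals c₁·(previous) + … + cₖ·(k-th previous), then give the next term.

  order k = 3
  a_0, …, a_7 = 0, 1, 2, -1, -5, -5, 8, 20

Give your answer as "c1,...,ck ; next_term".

  a_3 = 0·2 + -1·1 + -3·0 = -1
  a_4 = 0·-1 + -1·2 + -3·1 = -5
  a_5 = 0·-5 + -1·-1 + -3·2 = -5
  a_6 = 0·-5 + -1·-5 + -3·-1 = 8
  a_7 = 0·8 + -1·-5 + -3·-5 = 20
  a_8 = 0·20 + -1·8 + -3·-5 = 7

0,-1,-3 ; 7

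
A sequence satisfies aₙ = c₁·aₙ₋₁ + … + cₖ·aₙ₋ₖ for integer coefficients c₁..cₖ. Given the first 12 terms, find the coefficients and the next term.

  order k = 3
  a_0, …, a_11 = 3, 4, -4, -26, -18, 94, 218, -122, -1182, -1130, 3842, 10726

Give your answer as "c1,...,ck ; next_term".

1,-4,-2 ; -2382

  a_3 = 1·-4 + -4·4 + -2·3 = -26
  a_4 = 1·-26 + -4·-4 + -2·4 = -18
  a_5 = 1·-18 + -4·-26 + -2·-4 = 94
  a_6 = 1·94 + -4·-18 + -2·-26 = 218
  a_7 = 1·218 + -4·94 + -2·-18 = -122
  a_8 = 1·-122 + -4·218 + -2·94 = -1182
  a_9 = 1·-1182 + -4·-122 + -2·218 = -1130
  a_10 = 1·-1130 + -4·-1182 + -2·-122 = 3842
  a_11 = 1·3842 + -4·-1130 + -2·-1182 = 10726
  a_12 = 1·10726 + -4·3842 + -2·-1130 = -2382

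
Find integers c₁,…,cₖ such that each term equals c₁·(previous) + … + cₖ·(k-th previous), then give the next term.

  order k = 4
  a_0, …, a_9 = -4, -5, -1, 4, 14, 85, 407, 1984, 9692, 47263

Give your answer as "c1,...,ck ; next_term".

  a_4 = 4·4 + 4·-1 + 2·-5 + -3·-4 = 14
  a_5 = 4·14 + 4·4 + 2·-1 + -3·-5 = 85
  a_6 = 4·85 + 4·14 + 2·4 + -3·-1 = 407
  a_7 = 4·407 + 4·85 + 2·14 + -3·4 = 1984
  a_8 = 4·1984 + 4·407 + 2·85 + -3·14 = 9692
  a_9 = 4·9692 + 4·1984 + 2·407 + -3·85 = 47263
  a_10 = 4·47263 + 4·9692 + 2·1984 + -3·407 = 230567

4,4,2,-3 ; 230567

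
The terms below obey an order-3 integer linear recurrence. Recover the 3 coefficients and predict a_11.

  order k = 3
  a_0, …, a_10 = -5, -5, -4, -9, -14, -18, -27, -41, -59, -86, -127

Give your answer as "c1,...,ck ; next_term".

1,0,1 ; -186

  a_3 = 1·-4 + 0·-5 + 1·-5 = -9
  a_4 = 1·-9 + 0·-4 + 1·-5 = -14
  a_5 = 1·-14 + 0·-9 + 1·-4 = -18
  a_6 = 1·-18 + 0·-14 + 1·-9 = -27
  a_7 = 1·-27 + 0·-18 + 1·-14 = -41
  a_8 = 1·-41 + 0·-27 + 1·-18 = -59
  a_9 = 1·-59 + 0·-41 + 1·-27 = -86
  a_10 = 1·-86 + 0·-59 + 1·-41 = -127
  a_11 = 1·-127 + 0·-86 + 1·-59 = -186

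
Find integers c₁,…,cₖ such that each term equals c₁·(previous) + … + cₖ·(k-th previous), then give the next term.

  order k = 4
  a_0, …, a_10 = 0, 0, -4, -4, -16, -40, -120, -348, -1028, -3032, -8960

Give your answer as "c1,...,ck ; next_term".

3,1,-3,-1 ; -26480

  a_4 = 3·-4 + 1·-4 + -3·0 + -1·0 = -16
  a_5 = 3·-16 + 1·-4 + -3·-4 + -1·0 = -40
  a_6 = 3·-40 + 1·-16 + -3·-4 + -1·-4 = -120
  a_7 = 3·-120 + 1·-40 + -3·-16 + -1·-4 = -348
  a_8 = 3·-348 + 1·-120 + -3·-40 + -1·-16 = -1028
  a_9 = 3·-1028 + 1·-348 + -3·-120 + -1·-40 = -3032
  a_10 = 3·-3032 + 1·-1028 + -3·-348 + -1·-120 = -8960
  a_11 = 3·-8960 + 1·-3032 + -3·-1028 + -1·-348 = -26480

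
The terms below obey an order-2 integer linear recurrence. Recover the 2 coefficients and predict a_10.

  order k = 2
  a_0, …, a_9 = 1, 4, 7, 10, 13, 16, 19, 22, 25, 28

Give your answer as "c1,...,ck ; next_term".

2,-1 ; 31

  a_2 = 2·4 + -1·1 = 7
  a_3 = 2·7 + -1·4 = 10
  a_4 = 2·10 + -1·7 = 13
  a_5 = 2·13 + -1·10 = 16
  a_6 = 2·16 + -1·13 = 19
  a_7 = 2·19 + -1·16 = 22
  a_8 = 2·22 + -1·19 = 25
  a_9 = 2·25 + -1·22 = 28
  a_10 = 2·28 + -1·25 = 31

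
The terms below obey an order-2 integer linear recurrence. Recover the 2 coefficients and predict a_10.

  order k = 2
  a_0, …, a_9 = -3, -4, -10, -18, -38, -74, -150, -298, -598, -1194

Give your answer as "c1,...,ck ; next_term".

  a_2 = 1·-4 + 2·-3 = -10
  a_3 = 1·-10 + 2·-4 = -18
  a_4 = 1·-18 + 2·-10 = -38
  a_5 = 1·-38 + 2·-18 = -74
  a_6 = 1·-74 + 2·-38 = -150
  a_7 = 1·-150 + 2·-74 = -298
  a_8 = 1·-298 + 2·-150 = -598
  a_9 = 1·-598 + 2·-298 = -1194
  a_10 = 1·-1194 + 2·-598 = -2390

1,2 ; -2390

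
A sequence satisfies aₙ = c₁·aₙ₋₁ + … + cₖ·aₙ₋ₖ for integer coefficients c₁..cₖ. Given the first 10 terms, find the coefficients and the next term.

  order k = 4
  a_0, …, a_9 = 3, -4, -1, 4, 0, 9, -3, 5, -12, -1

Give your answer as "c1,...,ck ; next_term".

0,1,-1,-1 ; -14

  a_4 = 0·4 + 1·-1 + -1·-4 + -1·3 = 0
  a_5 = 0·0 + 1·4 + -1·-1 + -1·-4 = 9
  a_6 = 0·9 + 1·0 + -1·4 + -1·-1 = -3
  a_7 = 0·-3 + 1·9 + -1·0 + -1·4 = 5
  a_8 = 0·5 + 1·-3 + -1·9 + -1·0 = -12
  a_9 = 0·-12 + 1·5 + -1·-3 + -1·9 = -1
  a_10 = 0·-1 + 1·-12 + -1·5 + -1·-3 = -14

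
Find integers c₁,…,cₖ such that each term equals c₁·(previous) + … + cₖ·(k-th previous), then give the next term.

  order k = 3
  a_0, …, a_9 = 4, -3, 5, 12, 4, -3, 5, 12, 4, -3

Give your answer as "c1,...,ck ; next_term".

  a_3 = 1·5 + -1·-3 + 1·4 = 12
  a_4 = 1·12 + -1·5 + 1·-3 = 4
  a_5 = 1·4 + -1·12 + 1·5 = -3
  a_6 = 1·-3 + -1·4 + 1·12 = 5
  a_7 = 1·5 + -1·-3 + 1·4 = 12
  a_8 = 1·12 + -1·5 + 1·-3 = 4
  a_9 = 1·4 + -1·12 + 1·5 = -3
  a_10 = 1·-3 + -1·4 + 1·12 = 5

1,-1,1 ; 5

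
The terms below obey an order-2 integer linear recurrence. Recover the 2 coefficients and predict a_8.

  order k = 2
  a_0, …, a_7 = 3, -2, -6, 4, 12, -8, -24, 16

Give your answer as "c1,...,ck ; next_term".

  a_2 = 0·-2 + -2·3 = -6
  a_3 = 0·-6 + -2·-2 = 4
  a_4 = 0·4 + -2·-6 = 12
  a_5 = 0·12 + -2·4 = -8
  a_6 = 0·-8 + -2·12 = -24
  a_7 = 0·-24 + -2·-8 = 16
  a_8 = 0·16 + -2·-24 = 48

0,-2 ; 48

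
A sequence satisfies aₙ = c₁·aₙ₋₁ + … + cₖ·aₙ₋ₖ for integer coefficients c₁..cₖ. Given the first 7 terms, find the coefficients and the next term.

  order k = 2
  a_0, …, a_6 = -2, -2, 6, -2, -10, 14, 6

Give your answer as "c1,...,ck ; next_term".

-1,-2 ; -34

  a_2 = -1·-2 + -2·-2 = 6
  a_3 = -1·6 + -2·-2 = -2
  a_4 = -1·-2 + -2·6 = -10
  a_5 = -1·-10 + -2·-2 = 14
  a_6 = -1·14 + -2·-10 = 6
  a_7 = -1·6 + -2·14 = -34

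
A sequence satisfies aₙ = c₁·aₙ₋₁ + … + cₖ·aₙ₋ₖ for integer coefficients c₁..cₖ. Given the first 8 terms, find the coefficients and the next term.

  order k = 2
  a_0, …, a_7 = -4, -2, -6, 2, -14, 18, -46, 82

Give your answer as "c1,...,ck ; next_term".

-1,2 ; -174

  a_2 = -1·-2 + 2·-4 = -6
  a_3 = -1·-6 + 2·-2 = 2
  a_4 = -1·2 + 2·-6 = -14
  a_5 = -1·-14 + 2·2 = 18
  a_6 = -1·18 + 2·-14 = -46
  a_7 = -1·-46 + 2·18 = 82
  a_8 = -1·82 + 2·-46 = -174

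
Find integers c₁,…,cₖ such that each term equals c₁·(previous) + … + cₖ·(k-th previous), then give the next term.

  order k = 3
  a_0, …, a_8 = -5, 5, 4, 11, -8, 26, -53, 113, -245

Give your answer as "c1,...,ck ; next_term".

-1,2,-1 ; 524

  a_3 = -1·4 + 2·5 + -1·-5 = 11
  a_4 = -1·11 + 2·4 + -1·5 = -8
  a_5 = -1·-8 + 2·11 + -1·4 = 26
  a_6 = -1·26 + 2·-8 + -1·11 = -53
  a_7 = -1·-53 + 2·26 + -1·-8 = 113
  a_8 = -1·113 + 2·-53 + -1·26 = -245
  a_9 = -1·-245 + 2·113 + -1·-53 = 524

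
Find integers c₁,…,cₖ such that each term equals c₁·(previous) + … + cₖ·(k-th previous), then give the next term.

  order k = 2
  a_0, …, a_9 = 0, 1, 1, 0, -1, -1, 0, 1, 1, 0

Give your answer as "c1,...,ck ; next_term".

  a_2 = 1·1 + -1·0 = 1
  a_3 = 1·1 + -1·1 = 0
  a_4 = 1·0 + -1·1 = -1
  a_5 = 1·-1 + -1·0 = -1
  a_6 = 1·-1 + -1·-1 = 0
  a_7 = 1·0 + -1·-1 = 1
  a_8 = 1·1 + -1·0 = 1
  a_9 = 1·1 + -1·1 = 0
  a_10 = 1·0 + -1·1 = -1

1,-1 ; -1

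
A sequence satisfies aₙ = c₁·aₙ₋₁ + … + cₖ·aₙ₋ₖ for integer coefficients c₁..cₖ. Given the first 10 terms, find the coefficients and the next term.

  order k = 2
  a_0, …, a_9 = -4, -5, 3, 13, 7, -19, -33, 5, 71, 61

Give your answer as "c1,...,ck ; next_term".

  a_2 = 1·-5 + -2·-4 = 3
  a_3 = 1·3 + -2·-5 = 13
  a_4 = 1·13 + -2·3 = 7
  a_5 = 1·7 + -2·13 = -19
  a_6 = 1·-19 + -2·7 = -33
  a_7 = 1·-33 + -2·-19 = 5
  a_8 = 1·5 + -2·-33 = 71
  a_9 = 1·71 + -2·5 = 61
  a_10 = 1·61 + -2·71 = -81

1,-2 ; -81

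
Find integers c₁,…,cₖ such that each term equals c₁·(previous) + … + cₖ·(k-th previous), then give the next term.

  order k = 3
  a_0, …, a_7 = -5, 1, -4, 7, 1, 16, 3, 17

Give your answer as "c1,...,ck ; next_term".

  a_3 = 1·-4 + 1·1 + -2·-5 = 7
  a_4 = 1·7 + 1·-4 + -2·1 = 1
  a_5 = 1·1 + 1·7 + -2·-4 = 16
  a_6 = 1·16 + 1·1 + -2·7 = 3
  a_7 = 1·3 + 1·16 + -2·1 = 17
  a_8 = 1·17 + 1·3 + -2·16 = -12

1,1,-2 ; -12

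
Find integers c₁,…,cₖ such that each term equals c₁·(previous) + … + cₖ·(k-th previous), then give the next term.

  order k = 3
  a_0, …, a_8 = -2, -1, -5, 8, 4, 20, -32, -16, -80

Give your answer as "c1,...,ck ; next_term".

  a_3 = 0·-5 + 0·-1 + -4·-2 = 8
  a_4 = 0·8 + 0·-5 + -4·-1 = 4
  a_5 = 0·4 + 0·8 + -4·-5 = 20
  a_6 = 0·20 + 0·4 + -4·8 = -32
  a_7 = 0·-32 + 0·20 + -4·4 = -16
  a_8 = 0·-16 + 0·-32 + -4·20 = -80
  a_9 = 0·-80 + 0·-16 + -4·-32 = 128

0,0,-4 ; 128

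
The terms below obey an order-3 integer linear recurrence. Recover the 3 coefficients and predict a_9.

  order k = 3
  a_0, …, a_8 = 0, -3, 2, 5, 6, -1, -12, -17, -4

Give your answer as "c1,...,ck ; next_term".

1,-1,-1 ; 25

  a_3 = 1·2 + -1·-3 + -1·0 = 5
  a_4 = 1·5 + -1·2 + -1·-3 = 6
  a_5 = 1·6 + -1·5 + -1·2 = -1
  a_6 = 1·-1 + -1·6 + -1·5 = -12
  a_7 = 1·-12 + -1·-1 + -1·6 = -17
  a_8 = 1·-17 + -1·-12 + -1·-1 = -4
  a_9 = 1·-4 + -1·-17 + -1·-12 = 25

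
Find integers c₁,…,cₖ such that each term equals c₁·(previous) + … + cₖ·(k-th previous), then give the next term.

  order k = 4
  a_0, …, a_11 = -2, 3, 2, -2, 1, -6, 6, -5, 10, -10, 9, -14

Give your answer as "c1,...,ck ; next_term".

-1,0,-1,-1 ; 14

  a_4 = -1·-2 + 0·2 + -1·3 + -1·-2 = 1
  a_5 = -1·1 + 0·-2 + -1·2 + -1·3 = -6
  a_6 = -1·-6 + 0·1 + -1·-2 + -1·2 = 6
  a_7 = -1·6 + 0·-6 + -1·1 + -1·-2 = -5
  a_8 = -1·-5 + 0·6 + -1·-6 + -1·1 = 10
  a_9 = -1·10 + 0·-5 + -1·6 + -1·-6 = -10
  a_10 = -1·-10 + 0·10 + -1·-5 + -1·6 = 9
  a_11 = -1·9 + 0·-10 + -1·10 + -1·-5 = -14
  a_12 = -1·-14 + 0·9 + -1·-10 + -1·10 = 14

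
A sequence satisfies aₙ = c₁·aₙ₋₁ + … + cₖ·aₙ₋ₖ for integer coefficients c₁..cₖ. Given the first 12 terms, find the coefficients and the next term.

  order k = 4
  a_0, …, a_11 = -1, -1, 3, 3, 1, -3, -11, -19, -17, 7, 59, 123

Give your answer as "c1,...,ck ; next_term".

  a_4 = 2·3 + -2·3 + 0·-1 + -1·-1 = 1
  a_5 = 2·1 + -2·3 + 0·3 + -1·-1 = -3
  a_6 = 2·-3 + -2·1 + 0·3 + -1·3 = -11
  a_7 = 2·-11 + -2·-3 + 0·1 + -1·3 = -19
  a_8 = 2·-19 + -2·-11 + 0·-3 + -1·1 = -17
  a_9 = 2·-17 + -2·-19 + 0·-11 + -1·-3 = 7
  a_10 = 2·7 + -2·-17 + 0·-19 + -1·-11 = 59
  a_11 = 2·59 + -2·7 + 0·-17 + -1·-19 = 123
  a_12 = 2·123 + -2·59 + 0·7 + -1·-17 = 145

2,-2,0,-1 ; 145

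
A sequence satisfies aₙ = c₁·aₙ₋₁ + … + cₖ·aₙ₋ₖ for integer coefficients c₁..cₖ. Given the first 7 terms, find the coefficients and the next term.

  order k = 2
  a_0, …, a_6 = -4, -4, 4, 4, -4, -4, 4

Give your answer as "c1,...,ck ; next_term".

0,-1 ; 4

  a_2 = 0·-4 + -1·-4 = 4
  a_3 = 0·4 + -1·-4 = 4
  a_4 = 0·4 + -1·4 = -4
  a_5 = 0·-4 + -1·4 = -4
  a_6 = 0·-4 + -1·-4 = 4
  a_7 = 0·4 + -1·-4 = 4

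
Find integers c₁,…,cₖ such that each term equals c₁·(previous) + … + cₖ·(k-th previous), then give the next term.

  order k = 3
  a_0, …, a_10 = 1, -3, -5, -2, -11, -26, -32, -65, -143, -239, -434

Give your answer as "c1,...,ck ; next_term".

  a_3 = 1·-5 + 0·-3 + 3·1 = -2
  a_4 = 1·-2 + 0·-5 + 3·-3 = -11
  a_5 = 1·-11 + 0·-2 + 3·-5 = -26
  a_6 = 1·-26 + 0·-11 + 3·-2 = -32
  a_7 = 1·-32 + 0·-26 + 3·-11 = -65
  a_8 = 1·-65 + 0·-32 + 3·-26 = -143
  a_9 = 1·-143 + 0·-65 + 3·-32 = -239
  a_10 = 1·-239 + 0·-143 + 3·-65 = -434
  a_11 = 1·-434 + 0·-239 + 3·-143 = -863

1,0,3 ; -863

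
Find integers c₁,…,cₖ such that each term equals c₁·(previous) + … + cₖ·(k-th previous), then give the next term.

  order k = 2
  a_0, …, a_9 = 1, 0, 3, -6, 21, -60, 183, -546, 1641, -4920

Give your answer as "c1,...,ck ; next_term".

  a_2 = -2·0 + 3·1 = 3
  a_3 = -2·3 + 3·0 = -6
  a_4 = -2·-6 + 3·3 = 21
  a_5 = -2·21 + 3·-6 = -60
  a_6 = -2·-60 + 3·21 = 183
  a_7 = -2·183 + 3·-60 = -546
  a_8 = -2·-546 + 3·183 = 1641
  a_9 = -2·1641 + 3·-546 = -4920
  a_10 = -2·-4920 + 3·1641 = 14763

-2,3 ; 14763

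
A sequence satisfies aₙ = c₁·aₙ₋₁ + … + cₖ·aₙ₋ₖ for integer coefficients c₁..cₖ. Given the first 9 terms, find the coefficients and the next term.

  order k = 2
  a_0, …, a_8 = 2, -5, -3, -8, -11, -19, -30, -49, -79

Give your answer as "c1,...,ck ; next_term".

1,1 ; -128

  a_2 = 1·-5 + 1·2 = -3
  a_3 = 1·-3 + 1·-5 = -8
  a_4 = 1·-8 + 1·-3 = -11
  a_5 = 1·-11 + 1·-8 = -19
  a_6 = 1·-19 + 1·-11 = -30
  a_7 = 1·-30 + 1·-19 = -49
  a_8 = 1·-49 + 1·-30 = -79
  a_9 = 1·-79 + 1·-49 = -128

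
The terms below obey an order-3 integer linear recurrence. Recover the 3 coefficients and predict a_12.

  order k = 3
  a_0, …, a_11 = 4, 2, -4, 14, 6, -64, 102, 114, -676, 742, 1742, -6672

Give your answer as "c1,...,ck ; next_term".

  a_3 = -1·-4 + -3·2 + 4·4 = 14
  a_4 = -1·14 + -3·-4 + 4·2 = 6
  a_5 = -1·6 + -3·14 + 4·-4 = -64
  a_6 = -1·-64 + -3·6 + 4·14 = 102
  a_7 = -1·102 + -3·-64 + 4·6 = 114
  a_8 = -1·114 + -3·102 + 4·-64 = -676
  a_9 = -1·-676 + -3·114 + 4·102 = 742
  a_10 = -1·742 + -3·-676 + 4·114 = 1742
  a_11 = -1·1742 + -3·742 + 4·-676 = -6672
  a_12 = -1·-6672 + -3·1742 + 4·742 = 4414

-1,-3,4 ; 4414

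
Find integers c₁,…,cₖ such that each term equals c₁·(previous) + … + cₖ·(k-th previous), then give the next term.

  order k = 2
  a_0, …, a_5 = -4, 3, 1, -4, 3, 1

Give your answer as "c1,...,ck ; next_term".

  a_2 = -1·3 + -1·-4 = 1
  a_3 = -1·1 + -1·3 = -4
  a_4 = -1·-4 + -1·1 = 3
  a_5 = -1·3 + -1·-4 = 1
  a_6 = -1·1 + -1·3 = -4

-1,-1 ; -4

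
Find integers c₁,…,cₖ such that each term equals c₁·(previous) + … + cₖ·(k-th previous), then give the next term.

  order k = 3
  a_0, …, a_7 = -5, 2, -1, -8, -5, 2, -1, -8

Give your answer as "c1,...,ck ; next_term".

  a_3 = 1·-1 + -1·2 + 1·-5 = -8
  a_4 = 1·-8 + -1·-1 + 1·2 = -5
  a_5 = 1·-5 + -1·-8 + 1·-1 = 2
  a_6 = 1·2 + -1·-5 + 1·-8 = -1
  a_7 = 1·-1 + -1·2 + 1·-5 = -8
  a_8 = 1·-8 + -1·-1 + 1·2 = -5

1,-1,1 ; -5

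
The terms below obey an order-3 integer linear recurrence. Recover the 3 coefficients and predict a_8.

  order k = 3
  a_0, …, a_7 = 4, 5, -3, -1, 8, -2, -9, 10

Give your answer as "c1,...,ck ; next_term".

0,-1,1 ; 7

  a_3 = 0·-3 + -1·5 + 1·4 = -1
  a_4 = 0·-1 + -1·-3 + 1·5 = 8
  a_5 = 0·8 + -1·-1 + 1·-3 = -2
  a_6 = 0·-2 + -1·8 + 1·-1 = -9
  a_7 = 0·-9 + -1·-2 + 1·8 = 10
  a_8 = 0·10 + -1·-9 + 1·-2 = 7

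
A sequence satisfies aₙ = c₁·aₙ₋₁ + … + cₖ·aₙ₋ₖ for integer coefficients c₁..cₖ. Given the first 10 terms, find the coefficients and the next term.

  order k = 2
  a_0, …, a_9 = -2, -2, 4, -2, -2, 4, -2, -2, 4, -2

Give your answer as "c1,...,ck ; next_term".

  a_2 = -1·-2 + -1·-2 = 4
  a_3 = -1·4 + -1·-2 = -2
  a_4 = -1·-2 + -1·4 = -2
  a_5 = -1·-2 + -1·-2 = 4
  a_6 = -1·4 + -1·-2 = -2
  a_7 = -1·-2 + -1·4 = -2
  a_8 = -1·-2 + -1·-2 = 4
  a_9 = -1·4 + -1·-2 = -2
  a_10 = -1·-2 + -1·4 = -2

-1,-1 ; -2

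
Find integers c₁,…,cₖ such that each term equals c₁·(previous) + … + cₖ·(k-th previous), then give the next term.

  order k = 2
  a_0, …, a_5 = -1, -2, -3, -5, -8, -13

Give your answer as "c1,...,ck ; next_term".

  a_2 = 1·-2 + 1·-1 = -3
  a_3 = 1·-3 + 1·-2 = -5
  a_4 = 1·-5 + 1·-3 = -8
  a_5 = 1·-8 + 1·-5 = -13
  a_6 = 1·-13 + 1·-8 = -21

1,1 ; -21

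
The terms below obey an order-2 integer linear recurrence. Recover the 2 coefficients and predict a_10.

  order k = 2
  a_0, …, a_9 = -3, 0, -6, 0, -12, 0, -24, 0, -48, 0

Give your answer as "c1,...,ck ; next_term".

  a_2 = 0·0 + 2·-3 = -6
  a_3 = 0·-6 + 2·0 = 0
  a_4 = 0·0 + 2·-6 = -12
  a_5 = 0·-12 + 2·0 = 0
  a_6 = 0·0 + 2·-12 = -24
  a_7 = 0·-24 + 2·0 = 0
  a_8 = 0·0 + 2·-24 = -48
  a_9 = 0·-48 + 2·0 = 0
  a_10 = 0·0 + 2·-48 = -96

0,2 ; -96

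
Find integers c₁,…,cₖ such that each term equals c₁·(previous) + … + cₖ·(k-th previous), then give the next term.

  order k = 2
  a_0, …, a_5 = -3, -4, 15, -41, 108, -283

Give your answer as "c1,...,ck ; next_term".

-3,-1 ; 741

  a_2 = -3·-4 + -1·-3 = 15
  a_3 = -3·15 + -1·-4 = -41
  a_4 = -3·-41 + -1·15 = 108
  a_5 = -3·108 + -1·-41 = -283
  a_6 = -3·-283 + -1·108 = 741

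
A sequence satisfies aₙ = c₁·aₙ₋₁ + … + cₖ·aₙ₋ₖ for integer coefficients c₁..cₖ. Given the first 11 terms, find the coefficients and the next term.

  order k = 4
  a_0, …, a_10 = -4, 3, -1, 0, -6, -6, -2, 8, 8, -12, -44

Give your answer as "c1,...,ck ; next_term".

2,-2,0,2 ; -48

  a_4 = 2·0 + -2·-1 + 0·3 + 2·-4 = -6
  a_5 = 2·-6 + -2·0 + 0·-1 + 2·3 = -6
  a_6 = 2·-6 + -2·-6 + 0·0 + 2·-1 = -2
  a_7 = 2·-2 + -2·-6 + 0·-6 + 2·0 = 8
  a_8 = 2·8 + -2·-2 + 0·-6 + 2·-6 = 8
  a_9 = 2·8 + -2·8 + 0·-2 + 2·-6 = -12
  a_10 = 2·-12 + -2·8 + 0·8 + 2·-2 = -44
  a_11 = 2·-44 + -2·-12 + 0·8 + 2·8 = -48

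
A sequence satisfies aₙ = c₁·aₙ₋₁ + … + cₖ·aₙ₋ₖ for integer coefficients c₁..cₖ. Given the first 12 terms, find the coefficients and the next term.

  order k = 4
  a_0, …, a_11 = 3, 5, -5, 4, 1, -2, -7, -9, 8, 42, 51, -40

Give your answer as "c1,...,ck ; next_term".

  a_4 = 1·4 + -2·-5 + -2·5 + -1·3 = 1
  a_5 = 1·1 + -2·4 + -2·-5 + -1·5 = -2
  a_6 = 1·-2 + -2·1 + -2·4 + -1·-5 = -7
  a_7 = 1·-7 + -2·-2 + -2·1 + -1·4 = -9
  a_8 = 1·-9 + -2·-7 + -2·-2 + -1·1 = 8
  a_9 = 1·8 + -2·-9 + -2·-7 + -1·-2 = 42
  a_10 = 1·42 + -2·8 + -2·-9 + -1·-7 = 51
  a_11 = 1·51 + -2·42 + -2·8 + -1·-9 = -40
  a_12 = 1·-40 + -2·51 + -2·42 + -1·8 = -234

1,-2,-2,-1 ; -234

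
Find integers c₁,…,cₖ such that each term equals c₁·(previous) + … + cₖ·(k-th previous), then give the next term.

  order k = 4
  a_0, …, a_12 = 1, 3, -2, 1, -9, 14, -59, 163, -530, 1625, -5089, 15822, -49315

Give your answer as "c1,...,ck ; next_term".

-2,4,1,-2 ; 153579

  a_4 = -2·1 + 4·-2 + 1·3 + -2·1 = -9
  a_5 = -2·-9 + 4·1 + 1·-2 + -2·3 = 14
  a_6 = -2·14 + 4·-9 + 1·1 + -2·-2 = -59
  a_7 = -2·-59 + 4·14 + 1·-9 + -2·1 = 163
  a_8 = -2·163 + 4·-59 + 1·14 + -2·-9 = -530
  a_9 = -2·-530 + 4·163 + 1·-59 + -2·14 = 1625
  a_10 = -2·1625 + 4·-530 + 1·163 + -2·-59 = -5089
  a_11 = -2·-5089 + 4·1625 + 1·-530 + -2·163 = 15822
  a_12 = -2·15822 + 4·-5089 + 1·1625 + -2·-530 = -49315
  a_13 = -2·-49315 + 4·15822 + 1·-5089 + -2·1625 = 153579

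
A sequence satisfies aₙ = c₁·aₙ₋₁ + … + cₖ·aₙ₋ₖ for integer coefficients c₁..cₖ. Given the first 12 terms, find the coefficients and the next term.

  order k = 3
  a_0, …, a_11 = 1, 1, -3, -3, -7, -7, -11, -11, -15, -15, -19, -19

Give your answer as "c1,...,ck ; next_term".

  a_3 = 1·-3 + 1·1 + -1·1 = -3
  a_4 = 1·-3 + 1·-3 + -1·1 = -7
  a_5 = 1·-7 + 1·-3 + -1·-3 = -7
  a_6 = 1·-7 + 1·-7 + -1·-3 = -11
  a_7 = 1·-11 + 1·-7 + -1·-7 = -11
  a_8 = 1·-11 + 1·-11 + -1·-7 = -15
  a_9 = 1·-15 + 1·-11 + -1·-11 = -15
  a_10 = 1·-15 + 1·-15 + -1·-11 = -19
  a_11 = 1·-19 + 1·-15 + -1·-15 = -19
  a_12 = 1·-19 + 1·-19 + -1·-15 = -23

1,1,-1 ; -23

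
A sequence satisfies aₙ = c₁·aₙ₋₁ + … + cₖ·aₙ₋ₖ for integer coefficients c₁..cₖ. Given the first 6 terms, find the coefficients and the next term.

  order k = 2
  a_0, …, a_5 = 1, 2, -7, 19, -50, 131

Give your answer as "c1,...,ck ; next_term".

  a_2 = -3·2 + -1·1 = -7
  a_3 = -3·-7 + -1·2 = 19
  a_4 = -3·19 + -1·-7 = -50
  a_5 = -3·-50 + -1·19 = 131
  a_6 = -3·131 + -1·-50 = -343

-3,-1 ; -343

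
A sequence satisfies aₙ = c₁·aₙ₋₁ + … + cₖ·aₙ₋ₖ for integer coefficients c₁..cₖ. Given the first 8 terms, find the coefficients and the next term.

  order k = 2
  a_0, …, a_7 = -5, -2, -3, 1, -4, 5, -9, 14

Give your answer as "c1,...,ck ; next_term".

-1,1 ; -23

  a_2 = -1·-2 + 1·-5 = -3
  a_3 = -1·-3 + 1·-2 = 1
  a_4 = -1·1 + 1·-3 = -4
  a_5 = -1·-4 + 1·1 = 5
  a_6 = -1·5 + 1·-4 = -9
  a_7 = -1·-9 + 1·5 = 14
  a_8 = -1·14 + 1·-9 = -23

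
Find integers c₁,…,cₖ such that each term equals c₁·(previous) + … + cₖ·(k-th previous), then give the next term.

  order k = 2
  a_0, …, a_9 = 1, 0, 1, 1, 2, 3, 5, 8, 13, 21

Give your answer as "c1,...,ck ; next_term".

  a_2 = 1·0 + 1·1 = 1
  a_3 = 1·1 + 1·0 = 1
  a_4 = 1·1 + 1·1 = 2
  a_5 = 1·2 + 1·1 = 3
  a_6 = 1·3 + 1·2 = 5
  a_7 = 1·5 + 1·3 = 8
  a_8 = 1·8 + 1·5 = 13
  a_9 = 1·13 + 1·8 = 21
  a_10 = 1·21 + 1·13 = 34

1,1 ; 34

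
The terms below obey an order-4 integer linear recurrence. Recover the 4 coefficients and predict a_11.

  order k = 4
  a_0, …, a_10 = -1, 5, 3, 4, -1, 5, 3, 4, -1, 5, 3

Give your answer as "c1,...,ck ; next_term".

  a_4 = 0·4 + 0·3 + 0·5 + 1·-1 = -1
  a_5 = 0·-1 + 0·4 + 0·3 + 1·5 = 5
  a_6 = 0·5 + 0·-1 + 0·4 + 1·3 = 3
  a_7 = 0·3 + 0·5 + 0·-1 + 1·4 = 4
  a_8 = 0·4 + 0·3 + 0·5 + 1·-1 = -1
  a_9 = 0·-1 + 0·4 + 0·3 + 1·5 = 5
  a_10 = 0·5 + 0·-1 + 0·4 + 1·3 = 3
  a_11 = 0·3 + 0·5 + 0·-1 + 1·4 = 4

0,0,0,1 ; 4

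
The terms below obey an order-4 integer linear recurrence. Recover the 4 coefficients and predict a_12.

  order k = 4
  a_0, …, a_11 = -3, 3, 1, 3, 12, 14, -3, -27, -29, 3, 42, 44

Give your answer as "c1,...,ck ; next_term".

  a_4 = 2·3 + -3·1 + 2·3 + -1·-3 = 12
  a_5 = 2·12 + -3·3 + 2·1 + -1·3 = 14
  a_6 = 2·14 + -3·12 + 2·3 + -1·1 = -3
  a_7 = 2·-3 + -3·14 + 2·12 + -1·3 = -27
  a_8 = 2·-27 + -3·-3 + 2·14 + -1·12 = -29
  a_9 = 2·-29 + -3·-27 + 2·-3 + -1·14 = 3
  a_10 = 2·3 + -3·-29 + 2·-27 + -1·-3 = 42
  a_11 = 2·42 + -3·3 + 2·-29 + -1·-27 = 44
  a_12 = 2·44 + -3·42 + 2·3 + -1·-29 = -3

2,-3,2,-1 ; -3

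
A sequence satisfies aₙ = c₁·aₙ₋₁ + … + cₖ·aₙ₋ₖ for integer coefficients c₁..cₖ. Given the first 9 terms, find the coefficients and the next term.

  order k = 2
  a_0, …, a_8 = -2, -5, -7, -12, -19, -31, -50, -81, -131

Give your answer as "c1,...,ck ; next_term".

1,1 ; -212

  a_2 = 1·-5 + 1·-2 = -7
  a_3 = 1·-7 + 1·-5 = -12
  a_4 = 1·-12 + 1·-7 = -19
  a_5 = 1·-19 + 1·-12 = -31
  a_6 = 1·-31 + 1·-19 = -50
  a_7 = 1·-50 + 1·-31 = -81
  a_8 = 1·-81 + 1·-50 = -131
  a_9 = 1·-131 + 1·-81 = -212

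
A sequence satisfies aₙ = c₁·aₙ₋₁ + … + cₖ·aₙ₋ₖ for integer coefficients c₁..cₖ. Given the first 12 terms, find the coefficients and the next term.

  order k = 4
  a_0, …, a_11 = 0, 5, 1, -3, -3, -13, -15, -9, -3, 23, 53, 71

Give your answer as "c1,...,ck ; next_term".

1,0,0,-2 ; 77

  a_4 = 1·-3 + 0·1 + 0·5 + -2·0 = -3
  a_5 = 1·-3 + 0·-3 + 0·1 + -2·5 = -13
  a_6 = 1·-13 + 0·-3 + 0·-3 + -2·1 = -15
  a_7 = 1·-15 + 0·-13 + 0·-3 + -2·-3 = -9
  a_8 = 1·-9 + 0·-15 + 0·-13 + -2·-3 = -3
  a_9 = 1·-3 + 0·-9 + 0·-15 + -2·-13 = 23
  a_10 = 1·23 + 0·-3 + 0·-9 + -2·-15 = 53
  a_11 = 1·53 + 0·23 + 0·-3 + -2·-9 = 71
  a_12 = 1·71 + 0·53 + 0·23 + -2·-3 = 77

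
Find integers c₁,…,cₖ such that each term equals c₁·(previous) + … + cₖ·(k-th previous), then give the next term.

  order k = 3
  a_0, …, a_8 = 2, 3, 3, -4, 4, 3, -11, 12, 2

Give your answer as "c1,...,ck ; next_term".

-1,-1,1 ; -25

  a_3 = -1·3 + -1·3 + 1·2 = -4
  a_4 = -1·-4 + -1·3 + 1·3 = 4
  a_5 = -1·4 + -1·-4 + 1·3 = 3
  a_6 = -1·3 + -1·4 + 1·-4 = -11
  a_7 = -1·-11 + -1·3 + 1·4 = 12
  a_8 = -1·12 + -1·-11 + 1·3 = 2
  a_9 = -1·2 + -1·12 + 1·-11 = -25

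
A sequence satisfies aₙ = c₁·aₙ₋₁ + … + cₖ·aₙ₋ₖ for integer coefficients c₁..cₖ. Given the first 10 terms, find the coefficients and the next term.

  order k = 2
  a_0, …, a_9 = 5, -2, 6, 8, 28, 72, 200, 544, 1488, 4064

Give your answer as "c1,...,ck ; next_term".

  a_2 = 2·-2 + 2·5 = 6
  a_3 = 2·6 + 2·-2 = 8
  a_4 = 2·8 + 2·6 = 28
  a_5 = 2·28 + 2·8 = 72
  a_6 = 2·72 + 2·28 = 200
  a_7 = 2·200 + 2·72 = 544
  a_8 = 2·544 + 2·200 = 1488
  a_9 = 2·1488 + 2·544 = 4064
  a_10 = 2·4064 + 2·1488 = 11104

2,2 ; 11104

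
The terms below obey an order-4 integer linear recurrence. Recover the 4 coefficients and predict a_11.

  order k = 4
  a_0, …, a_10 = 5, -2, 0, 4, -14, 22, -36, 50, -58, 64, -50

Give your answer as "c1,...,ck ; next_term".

-1,1,0,-2 ; 14

  a_4 = -1·4 + 1·0 + 0·-2 + -2·5 = -14
  a_5 = -1·-14 + 1·4 + 0·0 + -2·-2 = 22
  a_6 = -1·22 + 1·-14 + 0·4 + -2·0 = -36
  a_7 = -1·-36 + 1·22 + 0·-14 + -2·4 = 50
  a_8 = -1·50 + 1·-36 + 0·22 + -2·-14 = -58
  a_9 = -1·-58 + 1·50 + 0·-36 + -2·22 = 64
  a_10 = -1·64 + 1·-58 + 0·50 + -2·-36 = -50
  a_11 = -1·-50 + 1·64 + 0·-58 + -2·50 = 14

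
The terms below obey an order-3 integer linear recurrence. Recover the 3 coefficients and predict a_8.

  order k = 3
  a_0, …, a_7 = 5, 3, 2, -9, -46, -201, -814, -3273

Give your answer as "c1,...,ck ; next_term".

  a_3 = 4·2 + 1·3 + -4·5 = -9
  a_4 = 4·-9 + 1·2 + -4·3 = -46
  a_5 = 4·-46 + 1·-9 + -4·2 = -201
  a_6 = 4·-201 + 1·-46 + -4·-9 = -814
  a_7 = 4·-814 + 1·-201 + -4·-46 = -3273
  a_8 = 4·-3273 + 1·-814 + -4·-201 = -13102

4,1,-4 ; -13102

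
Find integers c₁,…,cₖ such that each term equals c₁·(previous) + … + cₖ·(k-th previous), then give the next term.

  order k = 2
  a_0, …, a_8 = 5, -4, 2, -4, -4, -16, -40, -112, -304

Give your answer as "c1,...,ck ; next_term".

  a_2 = 2·-4 + 2·5 = 2
  a_3 = 2·2 + 2·-4 = -4
  a_4 = 2·-4 + 2·2 = -4
  a_5 = 2·-4 + 2·-4 = -16
  a_6 = 2·-16 + 2·-4 = -40
  a_7 = 2·-40 + 2·-16 = -112
  a_8 = 2·-112 + 2·-40 = -304
  a_9 = 2·-304 + 2·-112 = -832

2,2 ; -832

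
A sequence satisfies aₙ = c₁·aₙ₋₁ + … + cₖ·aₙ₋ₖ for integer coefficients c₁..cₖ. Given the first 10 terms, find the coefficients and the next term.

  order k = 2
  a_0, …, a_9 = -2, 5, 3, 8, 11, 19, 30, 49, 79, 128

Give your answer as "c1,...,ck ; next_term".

1,1 ; 207

  a_2 = 1·5 + 1·-2 = 3
  a_3 = 1·3 + 1·5 = 8
  a_4 = 1·8 + 1·3 = 11
  a_5 = 1·11 + 1·8 = 19
  a_6 = 1·19 + 1·11 = 30
  a_7 = 1·30 + 1·19 = 49
  a_8 = 1·49 + 1·30 = 79
  a_9 = 1·79 + 1·49 = 128
  a_10 = 1·128 + 1·79 = 207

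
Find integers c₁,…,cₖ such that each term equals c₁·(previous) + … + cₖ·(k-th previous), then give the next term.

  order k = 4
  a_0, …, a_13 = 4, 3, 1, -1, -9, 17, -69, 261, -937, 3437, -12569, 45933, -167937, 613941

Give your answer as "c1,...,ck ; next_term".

-3,2,-2,-2 ; -2244425

  a_4 = -3·-1 + 2·1 + -2·3 + -2·4 = -9
  a_5 = -3·-9 + 2·-1 + -2·1 + -2·3 = 17
  a_6 = -3·17 + 2·-9 + -2·-1 + -2·1 = -69
  a_7 = -3·-69 + 2·17 + -2·-9 + -2·-1 = 261
  a_8 = -3·261 + 2·-69 + -2·17 + -2·-9 = -937
  a_9 = -3·-937 + 2·261 + -2·-69 + -2·17 = 3437
  a_10 = -3·3437 + 2·-937 + -2·261 + -2·-69 = -12569
  a_11 = -3·-12569 + 2·3437 + -2·-937 + -2·261 = 45933
  a_12 = -3·45933 + 2·-12569 + -2·3437 + -2·-937 = -167937
  a_13 = -3·-167937 + 2·45933 + -2·-12569 + -2·3437 = 613941
  a_14 = -3·613941 + 2·-167937 + -2·45933 + -2·-12569 = -2244425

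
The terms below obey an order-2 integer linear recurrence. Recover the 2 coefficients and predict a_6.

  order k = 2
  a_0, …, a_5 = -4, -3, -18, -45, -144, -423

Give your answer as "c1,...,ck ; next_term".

  a_2 = 2·-3 + 3·-4 = -18
  a_3 = 2·-18 + 3·-3 = -45
  a_4 = 2·-45 + 3·-18 = -144
  a_5 = 2·-144 + 3·-45 = -423
  a_6 = 2·-423 + 3·-144 = -1278

2,3 ; -1278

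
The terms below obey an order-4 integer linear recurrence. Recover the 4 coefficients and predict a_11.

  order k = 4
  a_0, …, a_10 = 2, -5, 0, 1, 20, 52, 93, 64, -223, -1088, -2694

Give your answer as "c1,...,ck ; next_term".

3,-3,-3,1 ; -4085

  a_4 = 3·1 + -3·0 + -3·-5 + 1·2 = 20
  a_5 = 3·20 + -3·1 + -3·0 + 1·-5 = 52
  a_6 = 3·52 + -3·20 + -3·1 + 1·0 = 93
  a_7 = 3·93 + -3·52 + -3·20 + 1·1 = 64
  a_8 = 3·64 + -3·93 + -3·52 + 1·20 = -223
  a_9 = 3·-223 + -3·64 + -3·93 + 1·52 = -1088
  a_10 = 3·-1088 + -3·-223 + -3·64 + 1·93 = -2694
  a_11 = 3·-2694 + -3·-1088 + -3·-223 + 1·64 = -4085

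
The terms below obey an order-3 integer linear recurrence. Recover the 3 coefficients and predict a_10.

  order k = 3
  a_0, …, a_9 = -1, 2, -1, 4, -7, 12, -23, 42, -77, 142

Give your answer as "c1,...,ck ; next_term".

  a_3 = -1·-1 + 1·2 + -1·-1 = 4
  a_4 = -1·4 + 1·-1 + -1·2 = -7
  a_5 = -1·-7 + 1·4 + -1·-1 = 12
  a_6 = -1·12 + 1·-7 + -1·4 = -23
  a_7 = -1·-23 + 1·12 + -1·-7 = 42
  a_8 = -1·42 + 1·-23 + -1·12 = -77
  a_9 = -1·-77 + 1·42 + -1·-23 = 142
  a_10 = -1·142 + 1·-77 + -1·42 = -261

-1,1,-1 ; -261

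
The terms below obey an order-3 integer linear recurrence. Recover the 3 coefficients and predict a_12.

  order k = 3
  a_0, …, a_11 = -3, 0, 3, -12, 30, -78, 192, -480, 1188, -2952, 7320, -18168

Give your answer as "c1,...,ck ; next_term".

-2,2,2 ; 45072

  a_3 = -2·3 + 2·0 + 2·-3 = -12
  a_4 = -2·-12 + 2·3 + 2·0 = 30
  a_5 = -2·30 + 2·-12 + 2·3 = -78
  a_6 = -2·-78 + 2·30 + 2·-12 = 192
  a_7 = -2·192 + 2·-78 + 2·30 = -480
  a_8 = -2·-480 + 2·192 + 2·-78 = 1188
  a_9 = -2·1188 + 2·-480 + 2·192 = -2952
  a_10 = -2·-2952 + 2·1188 + 2·-480 = 7320
  a_11 = -2·7320 + 2·-2952 + 2·1188 = -18168
  a_12 = -2·-18168 + 2·7320 + 2·-2952 = 45072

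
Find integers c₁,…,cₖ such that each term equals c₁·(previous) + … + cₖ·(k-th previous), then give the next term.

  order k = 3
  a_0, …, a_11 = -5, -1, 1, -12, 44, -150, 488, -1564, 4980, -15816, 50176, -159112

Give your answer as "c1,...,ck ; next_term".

-4,-2,2 ; 504464

  a_3 = -4·1 + -2·-1 + 2·-5 = -12
  a_4 = -4·-12 + -2·1 + 2·-1 = 44
  a_5 = -4·44 + -2·-12 + 2·1 = -150
  a_6 = -4·-150 + -2·44 + 2·-12 = 488
  a_7 = -4·488 + -2·-150 + 2·44 = -1564
  a_8 = -4·-1564 + -2·488 + 2·-150 = 4980
  a_9 = -4·4980 + -2·-1564 + 2·488 = -15816
  a_10 = -4·-15816 + -2·4980 + 2·-1564 = 50176
  a_11 = -4·50176 + -2·-15816 + 2·4980 = -159112
  a_12 = -4·-159112 + -2·50176 + 2·-15816 = 504464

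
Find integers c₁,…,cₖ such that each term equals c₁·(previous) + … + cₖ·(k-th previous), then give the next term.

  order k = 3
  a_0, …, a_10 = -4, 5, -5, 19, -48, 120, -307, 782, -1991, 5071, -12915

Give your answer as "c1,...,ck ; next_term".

-2,1,-1 ; 32892

  a_3 = -2·-5 + 1·5 + -1·-4 = 19
  a_4 = -2·19 + 1·-5 + -1·5 = -48
  a_5 = -2·-48 + 1·19 + -1·-5 = 120
  a_6 = -2·120 + 1·-48 + -1·19 = -307
  a_7 = -2·-307 + 1·120 + -1·-48 = 782
  a_8 = -2·782 + 1·-307 + -1·120 = -1991
  a_9 = -2·-1991 + 1·782 + -1·-307 = 5071
  a_10 = -2·5071 + 1·-1991 + -1·782 = -12915
  a_11 = -2·-12915 + 1·5071 + -1·-1991 = 32892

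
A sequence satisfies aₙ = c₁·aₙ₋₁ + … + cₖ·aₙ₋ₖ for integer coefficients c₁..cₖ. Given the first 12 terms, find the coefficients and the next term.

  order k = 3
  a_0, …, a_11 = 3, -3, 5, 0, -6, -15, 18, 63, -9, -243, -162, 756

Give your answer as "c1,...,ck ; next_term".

  a_3 = 0·5 + -3·-3 + -3·3 = 0
  a_4 = 0·0 + -3·5 + -3·-3 = -6
  a_5 = 0·-6 + -3·0 + -3·5 = -15
  a_6 = 0·-15 + -3·-6 + -3·0 = 18
  a_7 = 0·18 + -3·-15 + -3·-6 = 63
  a_8 = 0·63 + -3·18 + -3·-15 = -9
  a_9 = 0·-9 + -3·63 + -3·18 = -243
  a_10 = 0·-243 + -3·-9 + -3·63 = -162
  a_11 = 0·-162 + -3·-243 + -3·-9 = 756
  a_12 = 0·756 + -3·-162 + -3·-243 = 1215

0,-3,-3 ; 1215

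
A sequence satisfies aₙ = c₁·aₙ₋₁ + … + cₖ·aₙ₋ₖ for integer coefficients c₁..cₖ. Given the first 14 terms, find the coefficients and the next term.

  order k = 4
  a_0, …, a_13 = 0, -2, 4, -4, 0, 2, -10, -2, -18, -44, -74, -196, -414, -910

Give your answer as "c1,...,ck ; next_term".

1,2,2,-1 ; -2056

  a_4 = 1·-4 + 2·4 + 2·-2 + -1·0 = 0
  a_5 = 1·0 + 2·-4 + 2·4 + -1·-2 = 2
  a_6 = 1·2 + 2·0 + 2·-4 + -1·4 = -10
  a_7 = 1·-10 + 2·2 + 2·0 + -1·-4 = -2
  a_8 = 1·-2 + 2·-10 + 2·2 + -1·0 = -18
  a_9 = 1·-18 + 2·-2 + 2·-10 + -1·2 = -44
  a_10 = 1·-44 + 2·-18 + 2·-2 + -1·-10 = -74
  a_11 = 1·-74 + 2·-44 + 2·-18 + -1·-2 = -196
  a_12 = 1·-196 + 2·-74 + 2·-44 + -1·-18 = -414
  a_13 = 1·-414 + 2·-196 + 2·-74 + -1·-44 = -910
  a_14 = 1·-910 + 2·-414 + 2·-196 + -1·-74 = -2056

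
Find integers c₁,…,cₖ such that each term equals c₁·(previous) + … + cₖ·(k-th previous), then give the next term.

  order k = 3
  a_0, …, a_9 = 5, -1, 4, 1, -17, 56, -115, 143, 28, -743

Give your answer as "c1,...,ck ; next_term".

-3,-3,2 ; 2431

  a_3 = -3·4 + -3·-1 + 2·5 = 1
  a_4 = -3·1 + -3·4 + 2·-1 = -17
  a_5 = -3·-17 + -3·1 + 2·4 = 56
  a_6 = -3·56 + -3·-17 + 2·1 = -115
  a_7 = -3·-115 + -3·56 + 2·-17 = 143
  a_8 = -3·143 + -3·-115 + 2·56 = 28
  a_9 = -3·28 + -3·143 + 2·-115 = -743
  a_10 = -3·-743 + -3·28 + 2·143 = 2431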